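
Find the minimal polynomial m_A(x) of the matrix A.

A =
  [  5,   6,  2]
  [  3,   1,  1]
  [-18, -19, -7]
x^3 + x^2

The characteristic polynomial is χ_A(x) = x^2*(x + 1), so the eigenvalues are known. The minimal polynomial is
  m_A(x) = Π_λ (x − λ)^{k_λ}
where k_λ is the size of the *largest* Jordan block for λ (equivalently, the smallest k with (A − λI)^k v = 0 for every generalised eigenvector v of λ).

  λ = -1: largest Jordan block has size 1, contributing (x + 1)
  λ = 0: largest Jordan block has size 2, contributing (x − 0)^2

So m_A(x) = x^2*(x + 1) = x^3 + x^2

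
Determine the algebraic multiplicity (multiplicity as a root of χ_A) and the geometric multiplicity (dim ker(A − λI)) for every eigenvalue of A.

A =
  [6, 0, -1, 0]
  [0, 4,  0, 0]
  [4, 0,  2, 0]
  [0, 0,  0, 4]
λ = 4: alg = 4, geom = 3

Step 1 — factor the characteristic polynomial to read off the algebraic multiplicities:
  χ_A(x) = (x - 4)^4

Step 2 — compute geometric multiplicities via the rank-nullity identity g(λ) = n − rank(A − λI):
  rank(A − (4)·I) = 1, so dim ker(A − (4)·I) = n − 1 = 3

Summary:
  λ = 4: algebraic multiplicity = 4, geometric multiplicity = 3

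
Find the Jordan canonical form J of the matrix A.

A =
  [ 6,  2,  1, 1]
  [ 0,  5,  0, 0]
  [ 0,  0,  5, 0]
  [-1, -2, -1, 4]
J_2(5) ⊕ J_1(5) ⊕ J_1(5)

The characteristic polynomial is
  det(x·I − A) = x^4 - 20*x^3 + 150*x^2 - 500*x + 625 = (x - 5)^4

Eigenvalues and multiplicities (the geometric multiplicity of λ is n − rank(A − λI), which equals the number of Jordan blocks for λ):
  λ = 5: algebraic multiplicity = 4, geometric multiplicity = 3

Determining the block sizes for each eigenvalue:
  λ = 5: 3 blocks summing to 4 forces exactly one block of size 2 and the rest size 1 → block sizes [2, 1, 1]

Assembling the blocks gives a Jordan form
J =
  [5, 1, 0, 0]
  [0, 5, 0, 0]
  [0, 0, 5, 0]
  [0, 0, 0, 5]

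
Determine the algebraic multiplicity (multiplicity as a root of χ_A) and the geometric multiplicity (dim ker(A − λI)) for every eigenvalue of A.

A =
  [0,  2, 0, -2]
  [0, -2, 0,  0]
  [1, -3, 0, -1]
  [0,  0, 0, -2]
λ = -2: alg = 2, geom = 2; λ = 0: alg = 2, geom = 1

Step 1 — factor the characteristic polynomial to read off the algebraic multiplicities:
  χ_A(x) = x^2*(x + 2)^2

Step 2 — compute geometric multiplicities via the rank-nullity identity g(λ) = n − rank(A − λI):
  rank(A − (-2)·I) = 2, so dim ker(A − (-2)·I) = n − 2 = 2
  rank(A − (0)·I) = 3, so dim ker(A − (0)·I) = n − 3 = 1

Summary:
  λ = -2: algebraic multiplicity = 2, geometric multiplicity = 2
  λ = 0: algebraic multiplicity = 2, geometric multiplicity = 1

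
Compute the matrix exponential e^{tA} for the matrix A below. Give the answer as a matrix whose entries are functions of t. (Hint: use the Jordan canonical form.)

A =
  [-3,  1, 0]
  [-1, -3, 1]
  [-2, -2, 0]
e^{tA} =
  [-t*exp(-2*t) + exp(-2*t), -t^2*exp(-2*t) + t*exp(-2*t), t^2*exp(-2*t)/2]
  [-t*exp(-2*t), -t^2*exp(-2*t) - t*exp(-2*t) + exp(-2*t), t^2*exp(-2*t)/2 + t*exp(-2*t)]
  [-2*t*exp(-2*t), -2*t^2*exp(-2*t) - 2*t*exp(-2*t), t^2*exp(-2*t) + 2*t*exp(-2*t) + exp(-2*t)]

Strategy: write A = P · J · P⁻¹ where J is a Jordan canonical form, so e^{tA} = P · e^{tJ} · P⁻¹, and e^{tJ} can be computed block-by-block.

A has Jordan form
J =
  [-2,  1,  0]
  [ 0, -2,  1]
  [ 0,  0, -2]
(up to reordering of blocks).

Per-block formulas:
  For a 3×3 Jordan block J_3(-2): exp(t · J_3(-2)) = e^(-2t)·(I + t·N + (t^2/2)·N^2), where N is the 3×3 nilpotent shift.

After assembling e^{tJ} and conjugating by P, we get:

e^{tA} =
  [-t*exp(-2*t) + exp(-2*t), -t^2*exp(-2*t) + t*exp(-2*t), t^2*exp(-2*t)/2]
  [-t*exp(-2*t), -t^2*exp(-2*t) - t*exp(-2*t) + exp(-2*t), t^2*exp(-2*t)/2 + t*exp(-2*t)]
  [-2*t*exp(-2*t), -2*t^2*exp(-2*t) - 2*t*exp(-2*t), t^2*exp(-2*t) + 2*t*exp(-2*t) + exp(-2*t)]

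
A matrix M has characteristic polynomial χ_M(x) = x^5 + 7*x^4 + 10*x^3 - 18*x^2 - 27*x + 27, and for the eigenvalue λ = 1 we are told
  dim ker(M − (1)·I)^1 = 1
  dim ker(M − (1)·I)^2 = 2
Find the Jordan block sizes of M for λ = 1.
Block sizes for λ = 1: [2]

From the dimensions of kernels of powers, the number of Jordan blocks of size at least j is d_j − d_{j−1} where d_j = dim ker(N^j) (with d_0 = 0). Computing the differences gives [1, 1].
The number of blocks of size exactly k is (#blocks of size ≥ k) − (#blocks of size ≥ k + 1), so the partition is: 1 block(s) of size 2.
In nonincreasing order the block sizes are [2].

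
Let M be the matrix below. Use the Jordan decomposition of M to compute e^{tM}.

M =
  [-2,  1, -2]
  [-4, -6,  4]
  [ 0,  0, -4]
e^{tM} =
  [2*t*exp(-4*t) + exp(-4*t), t*exp(-4*t), -2*t*exp(-4*t)]
  [-4*t*exp(-4*t), -2*t*exp(-4*t) + exp(-4*t), 4*t*exp(-4*t)]
  [0, 0, exp(-4*t)]

Strategy: write M = P · J · P⁻¹ where J is a Jordan canonical form, so e^{tM} = P · e^{tJ} · P⁻¹, and e^{tJ} can be computed block-by-block.

M has Jordan form
J =
  [-4,  1,  0]
  [ 0, -4,  0]
  [ 0,  0, -4]
(up to reordering of blocks).

Per-block formulas:
  For a 1×1 block at λ = -4: exp(t · [-4]) = [e^(-4t)].
  For a 2×2 Jordan block J_2(-4): exp(t · J_2(-4)) = e^(-4t)·(I + t·N), where N is the 2×2 nilpotent shift.

After assembling e^{tJ} and conjugating by P, we get:

e^{tM} =
  [2*t*exp(-4*t) + exp(-4*t), t*exp(-4*t), -2*t*exp(-4*t)]
  [-4*t*exp(-4*t), -2*t*exp(-4*t) + exp(-4*t), 4*t*exp(-4*t)]
  [0, 0, exp(-4*t)]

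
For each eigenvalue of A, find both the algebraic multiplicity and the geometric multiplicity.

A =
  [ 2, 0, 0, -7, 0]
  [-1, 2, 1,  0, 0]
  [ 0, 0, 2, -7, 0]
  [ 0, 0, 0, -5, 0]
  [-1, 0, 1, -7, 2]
λ = -5: alg = 1, geom = 1; λ = 2: alg = 4, geom = 3

Step 1 — factor the characteristic polynomial to read off the algebraic multiplicities:
  χ_A(x) = (x - 2)^4*(x + 5)

Step 2 — compute geometric multiplicities via the rank-nullity identity g(λ) = n − rank(A − λI):
  rank(A − (-5)·I) = 4, so dim ker(A − (-5)·I) = n − 4 = 1
  rank(A − (2)·I) = 2, so dim ker(A − (2)·I) = n − 2 = 3

Summary:
  λ = -5: algebraic multiplicity = 1, geometric multiplicity = 1
  λ = 2: algebraic multiplicity = 4, geometric multiplicity = 3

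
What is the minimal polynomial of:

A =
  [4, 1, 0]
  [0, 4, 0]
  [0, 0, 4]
x^2 - 8*x + 16

The characteristic polynomial is χ_A(x) = (x - 4)^3, so the eigenvalues are known. The minimal polynomial is
  m_A(x) = Π_λ (x − λ)^{k_λ}
where k_λ is the size of the *largest* Jordan block for λ (equivalently, the smallest k with (A − λI)^k v = 0 for every generalised eigenvector v of λ).

  λ = 4: largest Jordan block has size 2, contributing (x − 4)^2

So m_A(x) = (x - 4)^2 = x^2 - 8*x + 16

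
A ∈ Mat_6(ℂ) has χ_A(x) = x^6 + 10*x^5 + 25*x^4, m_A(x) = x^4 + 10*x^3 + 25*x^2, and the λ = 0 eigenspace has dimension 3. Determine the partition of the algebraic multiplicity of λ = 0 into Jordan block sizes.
Block sizes for λ = 0: [2, 1, 1]

Step 1 — from the characteristic polynomial, algebraic multiplicity of λ = 0 is 4. From dim ker(A − (0)·I) = 3, there are exactly 3 Jordan blocks for λ = 0.
Step 2 — from the minimal polynomial, the factor (x − 0)^2 tells us the largest block for λ = 0 has size 2.
Step 3 — with total size 4, 3 blocks, and largest block 2, the block sizes (in nonincreasing order) are [2, 1, 1].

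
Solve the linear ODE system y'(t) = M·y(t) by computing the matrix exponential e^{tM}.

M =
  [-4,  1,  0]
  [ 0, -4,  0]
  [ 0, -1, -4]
e^{tM} =
  [exp(-4*t), t*exp(-4*t), 0]
  [0, exp(-4*t), 0]
  [0, -t*exp(-4*t), exp(-4*t)]

Strategy: write M = P · J · P⁻¹ where J is a Jordan canonical form, so e^{tM} = P · e^{tJ} · P⁻¹, and e^{tJ} can be computed block-by-block.

M has Jordan form
J =
  [-4,  1,  0]
  [ 0, -4,  0]
  [ 0,  0, -4]
(up to reordering of blocks).

Per-block formulas:
  For a 2×2 Jordan block J_2(-4): exp(t · J_2(-4)) = e^(-4t)·(I + t·N), where N is the 2×2 nilpotent shift.
  For a 1×1 block at λ = -4: exp(t · [-4]) = [e^(-4t)].

After assembling e^{tJ} and conjugating by P, we get:

e^{tM} =
  [exp(-4*t), t*exp(-4*t), 0]
  [0, exp(-4*t), 0]
  [0, -t*exp(-4*t), exp(-4*t)]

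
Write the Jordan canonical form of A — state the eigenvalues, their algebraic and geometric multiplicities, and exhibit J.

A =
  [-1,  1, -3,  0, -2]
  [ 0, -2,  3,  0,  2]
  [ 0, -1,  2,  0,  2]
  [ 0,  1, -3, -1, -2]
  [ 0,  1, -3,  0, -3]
J_2(-1) ⊕ J_1(-1) ⊕ J_1(-1) ⊕ J_1(-1)

The characteristic polynomial is
  det(x·I − A) = x^5 + 5*x^4 + 10*x^3 + 10*x^2 + 5*x + 1 = (x + 1)^5

Eigenvalues and multiplicities (the geometric multiplicity of λ is n − rank(A − λI), which equals the number of Jordan blocks for λ):
  λ = -1: algebraic multiplicity = 5, geometric multiplicity = 4

Determining the block sizes for each eigenvalue:
  λ = -1: 4 blocks summing to 5 forces exactly one block of size 2 and the rest size 1 → block sizes [2, 1, 1, 1]

Assembling the blocks gives a Jordan form
J =
  [-1,  1,  0,  0,  0]
  [ 0, -1,  0,  0,  0]
  [ 0,  0, -1,  0,  0]
  [ 0,  0,  0, -1,  0]
  [ 0,  0,  0,  0, -1]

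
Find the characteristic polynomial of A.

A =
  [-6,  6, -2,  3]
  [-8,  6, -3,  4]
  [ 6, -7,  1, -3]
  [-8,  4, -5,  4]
x^4 - 5*x^3

Expanding det(x·I − A) (e.g. by cofactor expansion or by noting that A is similar to its Jordan form J, which has the same characteristic polynomial as A) gives
  χ_A(x) = x^4 - 5*x^3
which factors as x^3*(x - 5). The eigenvalues (with algebraic multiplicities) are λ = 0 with multiplicity 3, λ = 5 with multiplicity 1.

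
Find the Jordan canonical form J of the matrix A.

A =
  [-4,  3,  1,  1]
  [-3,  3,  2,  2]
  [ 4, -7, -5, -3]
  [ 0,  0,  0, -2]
J_3(-2) ⊕ J_1(-2)

The characteristic polynomial is
  det(x·I − A) = x^4 + 8*x^3 + 24*x^2 + 32*x + 16 = (x + 2)^4

Eigenvalues and multiplicities (the geometric multiplicity of λ is n − rank(A − λI), which equals the number of Jordan blocks for λ):
  λ = -2: algebraic multiplicity = 4, geometric multiplicity = 2

Determining the block sizes for each eigenvalue:
  λ = -2: with am = 4 and gm = 2, the partition is not yet determined (e.g. several partitions of 4 into 2 parts exist). Let N = A − (-2)·I. Computing rank(N^1) = 2, rank(N^2) = 1, rank(N^3) = 0; the number of blocks of size ≥ j is rank(N^{j−1}) − rank(N^j), giving [2, 1, 1]. So we have 1 block(s) of size 3, 1 block(s) of size 1 → block sizes [3, 1]

Assembling the blocks gives a Jordan form
J =
  [-2,  1,  0,  0]
  [ 0, -2,  1,  0]
  [ 0,  0, -2,  0]
  [ 0,  0,  0, -2]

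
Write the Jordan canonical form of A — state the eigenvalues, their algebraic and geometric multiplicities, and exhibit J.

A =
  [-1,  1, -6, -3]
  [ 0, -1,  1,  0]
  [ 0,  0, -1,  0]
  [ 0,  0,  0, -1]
J_3(-1) ⊕ J_1(-1)

The characteristic polynomial is
  det(x·I − A) = x^4 + 4*x^3 + 6*x^2 + 4*x + 1 = (x + 1)^4

Eigenvalues and multiplicities (the geometric multiplicity of λ is n − rank(A − λI), which equals the number of Jordan blocks for λ):
  λ = -1: algebraic multiplicity = 4, geometric multiplicity = 2

Determining the block sizes for each eigenvalue:
  λ = -1: with am = 4 and gm = 2, the partition is not yet determined (e.g. several partitions of 4 into 2 parts exist). Let N = A − (-1)·I. Computing rank(N^1) = 2, rank(N^2) = 1, rank(N^3) = 0; the number of blocks of size ≥ j is rank(N^{j−1}) − rank(N^j), giving [2, 1, 1]. So we have 1 block(s) of size 3, 1 block(s) of size 1 → block sizes [3, 1]

Assembling the blocks gives a Jordan form
J =
  [-1,  1,  0,  0]
  [ 0, -1,  1,  0]
  [ 0,  0, -1,  0]
  [ 0,  0,  0, -1]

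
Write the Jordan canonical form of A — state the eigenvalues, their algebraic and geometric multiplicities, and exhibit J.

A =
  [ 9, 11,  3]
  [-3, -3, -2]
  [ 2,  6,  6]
J_3(4)

The characteristic polynomial is
  det(x·I − A) = x^3 - 12*x^2 + 48*x - 64 = (x - 4)^3

Eigenvalues and multiplicities (the geometric multiplicity of λ is n − rank(A − λI), which equals the number of Jordan blocks for λ):
  λ = 4: algebraic multiplicity = 3, geometric multiplicity = 1

Determining the block sizes for each eigenvalue:
  λ = 4: one block (gm = 1), so the single block has size am = 3 → block sizes [3]

Assembling the blocks gives a Jordan form
J =
  [4, 1, 0]
  [0, 4, 1]
  [0, 0, 4]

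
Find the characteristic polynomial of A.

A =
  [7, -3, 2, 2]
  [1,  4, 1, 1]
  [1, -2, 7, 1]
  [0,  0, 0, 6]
x^4 - 24*x^3 + 216*x^2 - 864*x + 1296

Expanding det(x·I − A) (e.g. by cofactor expansion or by noting that A is similar to its Jordan form J, which has the same characteristic polynomial as A) gives
  χ_A(x) = x^4 - 24*x^3 + 216*x^2 - 864*x + 1296
which factors as (x - 6)^4. The eigenvalues (with algebraic multiplicities) are λ = 6 with multiplicity 4.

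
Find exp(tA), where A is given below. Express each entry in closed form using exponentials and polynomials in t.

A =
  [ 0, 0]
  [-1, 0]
e^{tA} =
  [1, 0]
  [-t, 1]

Strategy: write A = P · J · P⁻¹ where J is a Jordan canonical form, so e^{tA} = P · e^{tJ} · P⁻¹, and e^{tJ} can be computed block-by-block.

A has Jordan form
J =
  [0, 1]
  [0, 0]
(up to reordering of blocks).

Per-block formulas:
  For a 2×2 Jordan block J_2(0): exp(t · J_2(0)) = e^(0t)·(I + t·N), where N is the 2×2 nilpotent shift.

After assembling e^{tJ} and conjugating by P, we get:

e^{tA} =
  [1, 0]
  [-t, 1]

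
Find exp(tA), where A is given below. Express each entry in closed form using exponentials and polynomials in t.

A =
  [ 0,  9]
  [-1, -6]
e^{tA} =
  [3*t*exp(-3*t) + exp(-3*t), 9*t*exp(-3*t)]
  [-t*exp(-3*t), -3*t*exp(-3*t) + exp(-3*t)]

Strategy: write A = P · J · P⁻¹ where J is a Jordan canonical form, so e^{tA} = P · e^{tJ} · P⁻¹, and e^{tJ} can be computed block-by-block.

A has Jordan form
J =
  [-3,  1]
  [ 0, -3]
(up to reordering of blocks).

Per-block formulas:
  For a 2×2 Jordan block J_2(-3): exp(t · J_2(-3)) = e^(-3t)·(I + t·N), where N is the 2×2 nilpotent shift.

After assembling e^{tJ} and conjugating by P, we get:

e^{tA} =
  [3*t*exp(-3*t) + exp(-3*t), 9*t*exp(-3*t)]
  [-t*exp(-3*t), -3*t*exp(-3*t) + exp(-3*t)]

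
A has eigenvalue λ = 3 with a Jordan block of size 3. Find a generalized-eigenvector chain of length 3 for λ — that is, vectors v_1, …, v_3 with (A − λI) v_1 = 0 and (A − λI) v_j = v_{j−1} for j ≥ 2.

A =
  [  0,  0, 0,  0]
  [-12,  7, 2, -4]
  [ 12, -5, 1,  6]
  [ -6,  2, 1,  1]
A Jordan chain for λ = 3 of length 3:
v_1 = (0, -2, 2, -1)ᵀ
v_2 = (0, 4, -5, 2)ᵀ
v_3 = (0, 1, 0, 0)ᵀ

Let N = A − (3)·I. We want v_3 with N^3 v_3 = 0 but N^2 v_3 ≠ 0; then v_{j-1} := N · v_j for j = 3, …, 2.

Pick v_3 = (0, 1, 0, 0)ᵀ.
Then v_2 = N · v_3 = (0, 4, -5, 2)ᵀ.
Then v_1 = N · v_2 = (0, -2, 2, -1)ᵀ.

Sanity check: (A − (3)·I) v_1 = (0, 0, 0, 0)ᵀ = 0. ✓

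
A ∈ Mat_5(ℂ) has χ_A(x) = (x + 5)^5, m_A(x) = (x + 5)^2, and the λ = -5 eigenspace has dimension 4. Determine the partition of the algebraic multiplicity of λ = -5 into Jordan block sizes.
Block sizes for λ = -5: [2, 1, 1, 1]

Step 1 — from the characteristic polynomial, algebraic multiplicity of λ = -5 is 5. From dim ker(A − (-5)·I) = 4, there are exactly 4 Jordan blocks for λ = -5.
Step 2 — from the minimal polynomial, the factor (x + 5)^2 tells us the largest block for λ = -5 has size 2.
Step 3 — with total size 5, 4 blocks, and largest block 2, the block sizes (in nonincreasing order) are [2, 1, 1, 1].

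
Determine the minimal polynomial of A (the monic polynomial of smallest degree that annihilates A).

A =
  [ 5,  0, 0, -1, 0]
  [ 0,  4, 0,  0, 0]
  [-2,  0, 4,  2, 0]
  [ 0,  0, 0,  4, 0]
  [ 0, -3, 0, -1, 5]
x^2 - 9*x + 20

The characteristic polynomial is χ_A(x) = (x - 5)^2*(x - 4)^3, so the eigenvalues are known. The minimal polynomial is
  m_A(x) = Π_λ (x − λ)^{k_λ}
where k_λ is the size of the *largest* Jordan block for λ (equivalently, the smallest k with (A − λI)^k v = 0 for every generalised eigenvector v of λ).

  λ = 4: largest Jordan block has size 1, contributing (x − 4)
  λ = 5: largest Jordan block has size 1, contributing (x − 5)

So m_A(x) = (x - 5)*(x - 4) = x^2 - 9*x + 20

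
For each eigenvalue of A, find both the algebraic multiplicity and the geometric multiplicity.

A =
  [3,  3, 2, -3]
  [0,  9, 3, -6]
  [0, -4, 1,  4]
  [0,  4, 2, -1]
λ = 3: alg = 4, geom = 2

Step 1 — factor the characteristic polynomial to read off the algebraic multiplicities:
  χ_A(x) = (x - 3)^4

Step 2 — compute geometric multiplicities via the rank-nullity identity g(λ) = n − rank(A − λI):
  rank(A − (3)·I) = 2, so dim ker(A − (3)·I) = n − 2 = 2

Summary:
  λ = 3: algebraic multiplicity = 4, geometric multiplicity = 2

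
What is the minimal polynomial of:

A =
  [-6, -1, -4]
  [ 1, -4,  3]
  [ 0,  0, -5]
x^3 + 15*x^2 + 75*x + 125

The characteristic polynomial is χ_A(x) = (x + 5)^3, so the eigenvalues are known. The minimal polynomial is
  m_A(x) = Π_λ (x − λ)^{k_λ}
where k_λ is the size of the *largest* Jordan block for λ (equivalently, the smallest k with (A − λI)^k v = 0 for every generalised eigenvector v of λ).

  λ = -5: largest Jordan block has size 3, contributing (x + 5)^3

So m_A(x) = (x + 5)^3 = x^3 + 15*x^2 + 75*x + 125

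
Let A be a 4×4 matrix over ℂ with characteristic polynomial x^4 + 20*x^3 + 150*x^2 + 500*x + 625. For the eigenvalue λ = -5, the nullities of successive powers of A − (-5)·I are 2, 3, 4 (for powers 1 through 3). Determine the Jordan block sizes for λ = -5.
Block sizes for λ = -5: [3, 1]

From the dimensions of kernels of powers, the number of Jordan blocks of size at least j is d_j − d_{j−1} where d_j = dim ker(N^j) (with d_0 = 0). Computing the differences gives [2, 1, 1].
The number of blocks of size exactly k is (#blocks of size ≥ k) − (#blocks of size ≥ k + 1), so the partition is: 1 block(s) of size 1, 1 block(s) of size 3.
In nonincreasing order the block sizes are [3, 1].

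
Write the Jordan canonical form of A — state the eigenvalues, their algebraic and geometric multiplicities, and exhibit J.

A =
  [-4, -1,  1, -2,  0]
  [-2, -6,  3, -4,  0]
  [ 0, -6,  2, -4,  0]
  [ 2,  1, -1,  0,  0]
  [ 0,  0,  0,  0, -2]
J_3(-2) ⊕ J_1(-2) ⊕ J_1(-2)

The characteristic polynomial is
  det(x·I − A) = x^5 + 10*x^4 + 40*x^3 + 80*x^2 + 80*x + 32 = (x + 2)^5

Eigenvalues and multiplicities (the geometric multiplicity of λ is n − rank(A − λI), which equals the number of Jordan blocks for λ):
  λ = -2: algebraic multiplicity = 5, geometric multiplicity = 3

Determining the block sizes for each eigenvalue:
  λ = -2: with am = 5 and gm = 3, the partition is not yet determined (e.g. several partitions of 5 into 3 parts exist). Let N = A − (-2)·I. Computing rank(N^1) = 2, rank(N^2) = 1, rank(N^3) = 0; the number of blocks of size ≥ j is rank(N^{j−1}) − rank(N^j), giving [3, 1, 1]. So we have 1 block(s) of size 3, 2 block(s) of size 1 → block sizes [3, 1, 1]

Assembling the blocks gives a Jordan form
J =
  [-2,  1,  0,  0,  0]
  [ 0, -2,  1,  0,  0]
  [ 0,  0, -2,  0,  0]
  [ 0,  0,  0, -2,  0]
  [ 0,  0,  0,  0, -2]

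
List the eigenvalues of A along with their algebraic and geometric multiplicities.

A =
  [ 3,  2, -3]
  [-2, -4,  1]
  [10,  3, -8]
λ = -3: alg = 3, geom = 1

Step 1 — factor the characteristic polynomial to read off the algebraic multiplicities:
  χ_A(x) = (x + 3)^3

Step 2 — compute geometric multiplicities via the rank-nullity identity g(λ) = n − rank(A − λI):
  rank(A − (-3)·I) = 2, so dim ker(A − (-3)·I) = n − 2 = 1

Summary:
  λ = -3: algebraic multiplicity = 3, geometric multiplicity = 1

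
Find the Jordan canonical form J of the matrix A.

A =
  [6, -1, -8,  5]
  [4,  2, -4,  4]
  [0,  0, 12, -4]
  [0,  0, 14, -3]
J_2(4) ⊕ J_1(4) ⊕ J_1(5)

The characteristic polynomial is
  det(x·I − A) = x^4 - 17*x^3 + 108*x^2 - 304*x + 320 = (x - 5)*(x - 4)^3

Eigenvalues and multiplicities (the geometric multiplicity of λ is n − rank(A − λI), which equals the number of Jordan blocks for λ):
  λ = 4: algebraic multiplicity = 3, geometric multiplicity = 2
  λ = 5: algebraic multiplicity = 1, geometric multiplicity = 1

Determining the block sizes for each eigenvalue:
  λ = 4: 2 blocks summing to 3 forces exactly one block of size 2 and the rest size 1 → block sizes [2, 1]
  λ = 5: one block (gm = 1), so the single block has size am = 1 → block sizes [1]

Assembling the blocks gives a Jordan form
J =
  [4, 1, 0, 0]
  [0, 4, 0, 0]
  [0, 0, 4, 0]
  [0, 0, 0, 5]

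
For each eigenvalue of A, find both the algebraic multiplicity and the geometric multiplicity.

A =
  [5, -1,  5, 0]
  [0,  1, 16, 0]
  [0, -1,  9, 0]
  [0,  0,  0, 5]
λ = 5: alg = 4, geom = 2

Step 1 — factor the characteristic polynomial to read off the algebraic multiplicities:
  χ_A(x) = (x - 5)^4

Step 2 — compute geometric multiplicities via the rank-nullity identity g(λ) = n − rank(A − λI):
  rank(A − (5)·I) = 2, so dim ker(A − (5)·I) = n − 2 = 2

Summary:
  λ = 5: algebraic multiplicity = 4, geometric multiplicity = 2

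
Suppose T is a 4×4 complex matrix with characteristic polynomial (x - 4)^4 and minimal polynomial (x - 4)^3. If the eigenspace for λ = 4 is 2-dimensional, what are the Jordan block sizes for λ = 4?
Block sizes for λ = 4: [3, 1]

Step 1 — from the characteristic polynomial, algebraic multiplicity of λ = 4 is 4. From dim ker(T − (4)·I) = 2, there are exactly 2 Jordan blocks for λ = 4.
Step 2 — from the minimal polynomial, the factor (x − 4)^3 tells us the largest block for λ = 4 has size 3.
Step 3 — with total size 4, 2 blocks, and largest block 3, the block sizes (in nonincreasing order) are [3, 1].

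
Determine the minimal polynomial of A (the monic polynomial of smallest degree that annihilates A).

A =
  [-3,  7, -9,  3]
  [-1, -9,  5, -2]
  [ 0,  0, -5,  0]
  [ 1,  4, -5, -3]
x^3 + 15*x^2 + 75*x + 125

The characteristic polynomial is χ_A(x) = (x + 5)^4, so the eigenvalues are known. The minimal polynomial is
  m_A(x) = Π_λ (x − λ)^{k_λ}
where k_λ is the size of the *largest* Jordan block for λ (equivalently, the smallest k with (A − λI)^k v = 0 for every generalised eigenvector v of λ).

  λ = -5: largest Jordan block has size 3, contributing (x + 5)^3

So m_A(x) = (x + 5)^3 = x^3 + 15*x^2 + 75*x + 125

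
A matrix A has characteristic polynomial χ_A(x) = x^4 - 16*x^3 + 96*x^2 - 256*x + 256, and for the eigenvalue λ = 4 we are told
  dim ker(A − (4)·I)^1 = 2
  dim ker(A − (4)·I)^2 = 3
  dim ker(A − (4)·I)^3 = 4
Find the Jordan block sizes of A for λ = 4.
Block sizes for λ = 4: [3, 1]

From the dimensions of kernels of powers, the number of Jordan blocks of size at least j is d_j − d_{j−1} where d_j = dim ker(N^j) (with d_0 = 0). Computing the differences gives [2, 1, 1].
The number of blocks of size exactly k is (#blocks of size ≥ k) − (#blocks of size ≥ k + 1), so the partition is: 1 block(s) of size 1, 1 block(s) of size 3.
In nonincreasing order the block sizes are [3, 1].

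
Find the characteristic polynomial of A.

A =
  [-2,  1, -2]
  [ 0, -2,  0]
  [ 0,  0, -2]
x^3 + 6*x^2 + 12*x + 8

Expanding det(x·I − A) (e.g. by cofactor expansion or by noting that A is similar to its Jordan form J, which has the same characteristic polynomial as A) gives
  χ_A(x) = x^3 + 6*x^2 + 12*x + 8
which factors as (x + 2)^3. The eigenvalues (with algebraic multiplicities) are λ = -2 with multiplicity 3.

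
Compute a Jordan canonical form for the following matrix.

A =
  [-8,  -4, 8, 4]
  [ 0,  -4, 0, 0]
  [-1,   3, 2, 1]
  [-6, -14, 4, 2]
J_1(-4) ⊕ J_1(-4) ⊕ J_2(0)

The characteristic polynomial is
  det(x·I − A) = x^4 + 8*x^3 + 16*x^2 = x^2*(x + 4)^2

Eigenvalues and multiplicities (the geometric multiplicity of λ is n − rank(A − λI), which equals the number of Jordan blocks for λ):
  λ = -4: algebraic multiplicity = 2, geometric multiplicity = 2
  λ = 0: algebraic multiplicity = 2, geometric multiplicity = 1

Determining the block sizes for each eigenvalue:
  λ = -4: gm = am = 2, so every block has size 1 → block sizes [1, 1]
  λ = 0: one block (gm = 1), so the single block has size am = 2 → block sizes [2]

Assembling the blocks gives a Jordan form
J =
  [-4,  0, 0, 0]
  [ 0, -4, 0, 0]
  [ 0,  0, 0, 1]
  [ 0,  0, 0, 0]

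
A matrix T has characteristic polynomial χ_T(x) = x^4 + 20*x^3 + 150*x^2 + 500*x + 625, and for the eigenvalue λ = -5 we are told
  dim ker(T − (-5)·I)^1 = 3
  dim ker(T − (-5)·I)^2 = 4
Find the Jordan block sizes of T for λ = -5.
Block sizes for λ = -5: [2, 1, 1]

From the dimensions of kernels of powers, the number of Jordan blocks of size at least j is d_j − d_{j−1} where d_j = dim ker(N^j) (with d_0 = 0). Computing the differences gives [3, 1].
The number of blocks of size exactly k is (#blocks of size ≥ k) − (#blocks of size ≥ k + 1), so the partition is: 2 block(s) of size 1, 1 block(s) of size 2.
In nonincreasing order the block sizes are [2, 1, 1].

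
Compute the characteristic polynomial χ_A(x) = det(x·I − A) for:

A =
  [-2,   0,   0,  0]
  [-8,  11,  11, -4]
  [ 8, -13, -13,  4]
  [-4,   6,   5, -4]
x^4 + 8*x^3 + 24*x^2 + 32*x + 16

Expanding det(x·I − A) (e.g. by cofactor expansion or by noting that A is similar to its Jordan form J, which has the same characteristic polynomial as A) gives
  χ_A(x) = x^4 + 8*x^3 + 24*x^2 + 32*x + 16
which factors as (x + 2)^4. The eigenvalues (with algebraic multiplicities) are λ = -2 with multiplicity 4.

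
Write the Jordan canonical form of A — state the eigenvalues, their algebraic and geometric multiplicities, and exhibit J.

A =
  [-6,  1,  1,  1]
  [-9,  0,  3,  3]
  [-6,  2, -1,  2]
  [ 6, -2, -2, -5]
J_2(-3) ⊕ J_1(-3) ⊕ J_1(-3)

The characteristic polynomial is
  det(x·I − A) = x^4 + 12*x^3 + 54*x^2 + 108*x + 81 = (x + 3)^4

Eigenvalues and multiplicities (the geometric multiplicity of λ is n − rank(A − λI), which equals the number of Jordan blocks for λ):
  λ = -3: algebraic multiplicity = 4, geometric multiplicity = 3

Determining the block sizes for each eigenvalue:
  λ = -3: 3 blocks summing to 4 forces exactly one block of size 2 and the rest size 1 → block sizes [2, 1, 1]

Assembling the blocks gives a Jordan form
J =
  [-3,  1,  0,  0]
  [ 0, -3,  0,  0]
  [ 0,  0, -3,  0]
  [ 0,  0,  0, -3]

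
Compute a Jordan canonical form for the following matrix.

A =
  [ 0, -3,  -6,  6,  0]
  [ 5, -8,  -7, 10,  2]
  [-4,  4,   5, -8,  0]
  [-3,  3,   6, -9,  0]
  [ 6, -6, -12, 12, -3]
J_3(-3) ⊕ J_1(-3) ⊕ J_1(-3)

The characteristic polynomial is
  det(x·I − A) = x^5 + 15*x^4 + 90*x^3 + 270*x^2 + 405*x + 243 = (x + 3)^5

Eigenvalues and multiplicities (the geometric multiplicity of λ is n − rank(A − λI), which equals the number of Jordan blocks for λ):
  λ = -3: algebraic multiplicity = 5, geometric multiplicity = 3

Determining the block sizes for each eigenvalue:
  λ = -3: with am = 5 and gm = 3, the partition is not yet determined (e.g. several partitions of 5 into 3 parts exist). Let N = A − (-3)·I. Computing rank(N^1) = 2, rank(N^2) = 1, rank(N^3) = 0; the number of blocks of size ≥ j is rank(N^{j−1}) − rank(N^j), giving [3, 1, 1]. So we have 1 block(s) of size 3, 2 block(s) of size 1 → block sizes [3, 1, 1]

Assembling the blocks gives a Jordan form
J =
  [-3,  1,  0,  0,  0]
  [ 0, -3,  1,  0,  0]
  [ 0,  0, -3,  0,  0]
  [ 0,  0,  0, -3,  0]
  [ 0,  0,  0,  0, -3]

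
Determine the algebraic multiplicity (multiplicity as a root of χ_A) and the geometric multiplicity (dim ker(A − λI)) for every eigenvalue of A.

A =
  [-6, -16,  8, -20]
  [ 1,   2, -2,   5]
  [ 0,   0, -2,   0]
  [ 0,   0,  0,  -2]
λ = -2: alg = 4, geom = 3

Step 1 — factor the characteristic polynomial to read off the algebraic multiplicities:
  χ_A(x) = (x + 2)^4

Step 2 — compute geometric multiplicities via the rank-nullity identity g(λ) = n − rank(A − λI):
  rank(A − (-2)·I) = 1, so dim ker(A − (-2)·I) = n − 1 = 3

Summary:
  λ = -2: algebraic multiplicity = 4, geometric multiplicity = 3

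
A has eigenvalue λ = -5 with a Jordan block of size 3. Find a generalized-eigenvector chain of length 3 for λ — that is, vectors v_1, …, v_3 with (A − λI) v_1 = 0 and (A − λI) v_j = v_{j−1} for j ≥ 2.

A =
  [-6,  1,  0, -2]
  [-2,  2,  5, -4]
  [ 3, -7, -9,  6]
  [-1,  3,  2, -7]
A Jordan chain for λ = -5 of length 3:
v_1 = (1, 7, -7, 3)ᵀ
v_2 = (-1, -2, 3, -1)ᵀ
v_3 = (1, 0, 0, 0)ᵀ

Let N = A − (-5)·I. We want v_3 with N^3 v_3 = 0 but N^2 v_3 ≠ 0; then v_{j-1} := N · v_j for j = 3, …, 2.

Pick v_3 = (1, 0, 0, 0)ᵀ.
Then v_2 = N · v_3 = (-1, -2, 3, -1)ᵀ.
Then v_1 = N · v_2 = (1, 7, -7, 3)ᵀ.

Sanity check: (A − (-5)·I) v_1 = (0, 0, 0, 0)ᵀ = 0. ✓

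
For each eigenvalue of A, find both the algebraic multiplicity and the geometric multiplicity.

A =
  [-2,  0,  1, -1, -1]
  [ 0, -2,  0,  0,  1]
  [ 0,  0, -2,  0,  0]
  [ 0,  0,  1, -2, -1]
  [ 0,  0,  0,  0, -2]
λ = -2: alg = 5, geom = 2

Step 1 — factor the characteristic polynomial to read off the algebraic multiplicities:
  χ_A(x) = (x + 2)^5

Step 2 — compute geometric multiplicities via the rank-nullity identity g(λ) = n − rank(A − λI):
  rank(A − (-2)·I) = 3, so dim ker(A − (-2)·I) = n − 3 = 2

Summary:
  λ = -2: algebraic multiplicity = 5, geometric multiplicity = 2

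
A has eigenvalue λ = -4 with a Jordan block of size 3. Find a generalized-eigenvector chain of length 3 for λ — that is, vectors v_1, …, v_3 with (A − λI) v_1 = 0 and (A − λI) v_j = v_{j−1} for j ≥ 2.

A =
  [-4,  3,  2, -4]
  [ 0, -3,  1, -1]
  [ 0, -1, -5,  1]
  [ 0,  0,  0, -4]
A Jordan chain for λ = -4 of length 3:
v_1 = (1, 0, 0, 0)ᵀ
v_2 = (3, 1, -1, 0)ᵀ
v_3 = (0, 1, 0, 0)ᵀ

Let N = A − (-4)·I. We want v_3 with N^3 v_3 = 0 but N^2 v_3 ≠ 0; then v_{j-1} := N · v_j for j = 3, …, 2.

Pick v_3 = (0, 1, 0, 0)ᵀ.
Then v_2 = N · v_3 = (3, 1, -1, 0)ᵀ.
Then v_1 = N · v_2 = (1, 0, 0, 0)ᵀ.

Sanity check: (A − (-4)·I) v_1 = (0, 0, 0, 0)ᵀ = 0. ✓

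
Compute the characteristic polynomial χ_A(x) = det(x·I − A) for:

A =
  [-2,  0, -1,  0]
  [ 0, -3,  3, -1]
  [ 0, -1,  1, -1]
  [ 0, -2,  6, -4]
x^4 + 8*x^3 + 24*x^2 + 32*x + 16

Expanding det(x·I − A) (e.g. by cofactor expansion or by noting that A is similar to its Jordan form J, which has the same characteristic polynomial as A) gives
  χ_A(x) = x^4 + 8*x^3 + 24*x^2 + 32*x + 16
which factors as (x + 2)^4. The eigenvalues (with algebraic multiplicities) are λ = -2 with multiplicity 4.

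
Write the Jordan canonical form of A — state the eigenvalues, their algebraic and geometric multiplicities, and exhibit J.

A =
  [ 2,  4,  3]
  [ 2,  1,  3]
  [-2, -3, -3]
J_3(0)

The characteristic polynomial is
  det(x·I − A) = x^3

Eigenvalues and multiplicities (the geometric multiplicity of λ is n − rank(A − λI), which equals the number of Jordan blocks for λ):
  λ = 0: algebraic multiplicity = 3, geometric multiplicity = 1

Determining the block sizes for each eigenvalue:
  λ = 0: one block (gm = 1), so the single block has size am = 3 → block sizes [3]

Assembling the blocks gives a Jordan form
J =
  [0, 1, 0]
  [0, 0, 1]
  [0, 0, 0]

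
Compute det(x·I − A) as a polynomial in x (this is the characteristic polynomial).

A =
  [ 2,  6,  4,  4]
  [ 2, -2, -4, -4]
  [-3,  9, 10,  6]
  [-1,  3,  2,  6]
x^4 - 16*x^3 + 96*x^2 - 256*x + 256

Expanding det(x·I − A) (e.g. by cofactor expansion or by noting that A is similar to its Jordan form J, which has the same characteristic polynomial as A) gives
  χ_A(x) = x^4 - 16*x^3 + 96*x^2 - 256*x + 256
which factors as (x - 4)^4. The eigenvalues (with algebraic multiplicities) are λ = 4 with multiplicity 4.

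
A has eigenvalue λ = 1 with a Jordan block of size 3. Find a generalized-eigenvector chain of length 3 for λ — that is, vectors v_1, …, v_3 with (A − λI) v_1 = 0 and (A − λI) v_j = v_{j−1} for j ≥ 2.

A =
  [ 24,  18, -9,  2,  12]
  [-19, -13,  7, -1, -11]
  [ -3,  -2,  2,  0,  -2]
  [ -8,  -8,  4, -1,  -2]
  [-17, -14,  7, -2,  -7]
A Jordan chain for λ = 1 of length 3:
v_1 = (-6, 3, 0, 6, 6)ᵀ
v_2 = (23, -19, -3, -8, -17)ᵀ
v_3 = (1, 0, 0, 0, 0)ᵀ

Let N = A − (1)·I. We want v_3 with N^3 v_3 = 0 but N^2 v_3 ≠ 0; then v_{j-1} := N · v_j for j = 3, …, 2.

Pick v_3 = (1, 0, 0, 0, 0)ᵀ.
Then v_2 = N · v_3 = (23, -19, -3, -8, -17)ᵀ.
Then v_1 = N · v_2 = (-6, 3, 0, 6, 6)ᵀ.

Sanity check: (A − (1)·I) v_1 = (0, 0, 0, 0, 0)ᵀ = 0. ✓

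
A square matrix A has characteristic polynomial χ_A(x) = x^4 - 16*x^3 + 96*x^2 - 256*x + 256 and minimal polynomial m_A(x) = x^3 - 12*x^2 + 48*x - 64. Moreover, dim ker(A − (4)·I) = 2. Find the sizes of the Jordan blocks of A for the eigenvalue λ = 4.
Block sizes for λ = 4: [3, 1]

Step 1 — from the characteristic polynomial, algebraic multiplicity of λ = 4 is 4. From dim ker(A − (4)·I) = 2, there are exactly 2 Jordan blocks for λ = 4.
Step 2 — from the minimal polynomial, the factor (x − 4)^3 tells us the largest block for λ = 4 has size 3.
Step 3 — with total size 4, 2 blocks, and largest block 3, the block sizes (in nonincreasing order) are [3, 1].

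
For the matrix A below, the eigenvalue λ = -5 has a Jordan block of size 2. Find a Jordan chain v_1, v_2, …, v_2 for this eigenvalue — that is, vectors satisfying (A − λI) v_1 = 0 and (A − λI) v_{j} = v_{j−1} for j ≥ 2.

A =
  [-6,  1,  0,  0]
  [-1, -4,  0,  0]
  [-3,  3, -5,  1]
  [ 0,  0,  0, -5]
A Jordan chain for λ = -5 of length 2:
v_1 = (-1, -1, -3, 0)ᵀ
v_2 = (1, 0, 0, 0)ᵀ

Let N = A − (-5)·I. We want v_2 with N^2 v_2 = 0 but N^1 v_2 ≠ 0; then v_{j-1} := N · v_j for j = 2, …, 2.

Pick v_2 = (1, 0, 0, 0)ᵀ.
Then v_1 = N · v_2 = (-1, -1, -3, 0)ᵀ.

Sanity check: (A − (-5)·I) v_1 = (0, 0, 0, 0)ᵀ = 0. ✓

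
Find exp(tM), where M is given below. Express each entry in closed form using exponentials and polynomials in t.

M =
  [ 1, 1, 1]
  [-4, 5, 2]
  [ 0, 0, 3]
e^{tM} =
  [-2*t*exp(3*t) + exp(3*t), t*exp(3*t), t*exp(3*t)]
  [-4*t*exp(3*t), 2*t*exp(3*t) + exp(3*t), 2*t*exp(3*t)]
  [0, 0, exp(3*t)]

Strategy: write M = P · J · P⁻¹ where J is a Jordan canonical form, so e^{tM} = P · e^{tJ} · P⁻¹, and e^{tJ} can be computed block-by-block.

M has Jordan form
J =
  [3, 1, 0]
  [0, 3, 0]
  [0, 0, 3]
(up to reordering of blocks).

Per-block formulas:
  For a 1×1 block at λ = 3: exp(t · [3]) = [e^(3t)].
  For a 2×2 Jordan block J_2(3): exp(t · J_2(3)) = e^(3t)·(I + t·N), where N is the 2×2 nilpotent shift.

After assembling e^{tJ} and conjugating by P, we get:

e^{tM} =
  [-2*t*exp(3*t) + exp(3*t), t*exp(3*t), t*exp(3*t)]
  [-4*t*exp(3*t), 2*t*exp(3*t) + exp(3*t), 2*t*exp(3*t)]
  [0, 0, exp(3*t)]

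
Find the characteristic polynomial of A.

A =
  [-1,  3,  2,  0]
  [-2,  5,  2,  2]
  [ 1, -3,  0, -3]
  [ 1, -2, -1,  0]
x^4 - 4*x^3 + 6*x^2 - 4*x + 1

Expanding det(x·I − A) (e.g. by cofactor expansion or by noting that A is similar to its Jordan form J, which has the same characteristic polynomial as A) gives
  χ_A(x) = x^4 - 4*x^3 + 6*x^2 - 4*x + 1
which factors as (x - 1)^4. The eigenvalues (with algebraic multiplicities) are λ = 1 with multiplicity 4.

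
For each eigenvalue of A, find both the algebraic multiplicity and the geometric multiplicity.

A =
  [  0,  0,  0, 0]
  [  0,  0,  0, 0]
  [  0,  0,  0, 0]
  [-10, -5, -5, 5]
λ = 0: alg = 3, geom = 3; λ = 5: alg = 1, geom = 1

Step 1 — factor the characteristic polynomial to read off the algebraic multiplicities:
  χ_A(x) = x^3*(x - 5)

Step 2 — compute geometric multiplicities via the rank-nullity identity g(λ) = n − rank(A − λI):
  rank(A − (0)·I) = 1, so dim ker(A − (0)·I) = n − 1 = 3
  rank(A − (5)·I) = 3, so dim ker(A − (5)·I) = n − 3 = 1

Summary:
  λ = 0: algebraic multiplicity = 3, geometric multiplicity = 3
  λ = 5: algebraic multiplicity = 1, geometric multiplicity = 1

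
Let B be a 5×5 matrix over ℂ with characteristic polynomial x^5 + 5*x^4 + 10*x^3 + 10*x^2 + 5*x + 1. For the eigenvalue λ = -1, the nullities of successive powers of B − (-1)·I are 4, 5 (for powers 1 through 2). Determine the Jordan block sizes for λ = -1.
Block sizes for λ = -1: [2, 1, 1, 1]

From the dimensions of kernels of powers, the number of Jordan blocks of size at least j is d_j − d_{j−1} where d_j = dim ker(N^j) (with d_0 = 0). Computing the differences gives [4, 1].
The number of blocks of size exactly k is (#blocks of size ≥ k) − (#blocks of size ≥ k + 1), so the partition is: 3 block(s) of size 1, 1 block(s) of size 2.
In nonincreasing order the block sizes are [2, 1, 1, 1].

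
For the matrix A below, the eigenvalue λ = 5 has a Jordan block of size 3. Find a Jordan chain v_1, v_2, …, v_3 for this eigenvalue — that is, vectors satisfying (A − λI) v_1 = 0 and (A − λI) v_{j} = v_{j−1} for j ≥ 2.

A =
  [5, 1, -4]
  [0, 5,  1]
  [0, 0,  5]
A Jordan chain for λ = 5 of length 3:
v_1 = (1, 0, 0)ᵀ
v_2 = (-4, 1, 0)ᵀ
v_3 = (0, 0, 1)ᵀ

Let N = A − (5)·I. We want v_3 with N^3 v_3 = 0 but N^2 v_3 ≠ 0; then v_{j-1} := N · v_j for j = 3, …, 2.

Pick v_3 = (0, 0, 1)ᵀ.
Then v_2 = N · v_3 = (-4, 1, 0)ᵀ.
Then v_1 = N · v_2 = (1, 0, 0)ᵀ.

Sanity check: (A − (5)·I) v_1 = (0, 0, 0)ᵀ = 0. ✓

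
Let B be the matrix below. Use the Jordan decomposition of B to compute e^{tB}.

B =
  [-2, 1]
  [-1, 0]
e^{tB} =
  [-t*exp(-t) + exp(-t), t*exp(-t)]
  [-t*exp(-t), t*exp(-t) + exp(-t)]

Strategy: write B = P · J · P⁻¹ where J is a Jordan canonical form, so e^{tB} = P · e^{tJ} · P⁻¹, and e^{tJ} can be computed block-by-block.

B has Jordan form
J =
  [-1,  1]
  [ 0, -1]
(up to reordering of blocks).

Per-block formulas:
  For a 2×2 Jordan block J_2(-1): exp(t · J_2(-1)) = e^(-1t)·(I + t·N), where N is the 2×2 nilpotent shift.

After assembling e^{tJ} and conjugating by P, we get:

e^{tB} =
  [-t*exp(-t) + exp(-t), t*exp(-t)]
  [-t*exp(-t), t*exp(-t) + exp(-t)]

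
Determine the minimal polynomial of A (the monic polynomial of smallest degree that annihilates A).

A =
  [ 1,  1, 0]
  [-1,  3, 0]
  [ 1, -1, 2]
x^2 - 4*x + 4

The characteristic polynomial is χ_A(x) = (x - 2)^3, so the eigenvalues are known. The minimal polynomial is
  m_A(x) = Π_λ (x − λ)^{k_λ}
where k_λ is the size of the *largest* Jordan block for λ (equivalently, the smallest k with (A − λI)^k v = 0 for every generalised eigenvector v of λ).

  λ = 2: largest Jordan block has size 2, contributing (x − 2)^2

So m_A(x) = (x - 2)^2 = x^2 - 4*x + 4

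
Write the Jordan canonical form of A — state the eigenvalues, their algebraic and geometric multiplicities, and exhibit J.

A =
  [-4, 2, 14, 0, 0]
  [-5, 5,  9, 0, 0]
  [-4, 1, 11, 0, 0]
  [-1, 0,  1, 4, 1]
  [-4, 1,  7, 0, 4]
J_3(4) ⊕ J_2(4)

The characteristic polynomial is
  det(x·I − A) = x^5 - 20*x^4 + 160*x^3 - 640*x^2 + 1280*x - 1024 = (x - 4)^5

Eigenvalues and multiplicities (the geometric multiplicity of λ is n − rank(A − λI), which equals the number of Jordan blocks for λ):
  λ = 4: algebraic multiplicity = 5, geometric multiplicity = 2

Determining the block sizes for each eigenvalue:
  λ = 4: with am = 5 and gm = 2, the partition is not yet determined (e.g. several partitions of 5 into 2 parts exist). Let N = A − (4)·I. Computing rank(N^1) = 3, rank(N^2) = 1, rank(N^3) = 0; the number of blocks of size ≥ j is rank(N^{j−1}) − rank(N^j), giving [2, 2, 1]. So we have 1 block(s) of size 3, 1 block(s) of size 2 → block sizes [3, 2]

Assembling the blocks gives a Jordan form
J =
  [4, 1, 0, 0, 0]
  [0, 4, 1, 0, 0]
  [0, 0, 4, 0, 0]
  [0, 0, 0, 4, 1]
  [0, 0, 0, 0, 4]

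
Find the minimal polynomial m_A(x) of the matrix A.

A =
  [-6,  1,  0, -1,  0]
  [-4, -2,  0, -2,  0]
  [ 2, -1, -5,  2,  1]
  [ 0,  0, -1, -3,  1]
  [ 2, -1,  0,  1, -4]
x^3 + 12*x^2 + 48*x + 64

The characteristic polynomial is χ_A(x) = (x + 4)^5, so the eigenvalues are known. The minimal polynomial is
  m_A(x) = Π_λ (x − λ)^{k_λ}
where k_λ is the size of the *largest* Jordan block for λ (equivalently, the smallest k with (A − λI)^k v = 0 for every generalised eigenvector v of λ).

  λ = -4: largest Jordan block has size 3, contributing (x + 4)^3

So m_A(x) = (x + 4)^3 = x^3 + 12*x^2 + 48*x + 64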